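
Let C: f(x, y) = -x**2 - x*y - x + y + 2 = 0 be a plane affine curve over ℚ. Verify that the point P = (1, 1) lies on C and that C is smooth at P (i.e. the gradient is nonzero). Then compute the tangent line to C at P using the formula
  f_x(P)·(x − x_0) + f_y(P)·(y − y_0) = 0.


Tangent line at P: 4 - 4*x = 0.

Step 1: f(1, 1) = 0, so P lies on C.
Step 2: partial derivatives
  f_x(x, y) = -2*x - y - 1, f_y(x, y) = 1 - x.
  f_x(P) = -4, f_y(P) = 0 (gradient nonzero, so P is smooth).
Step 3: tangent line at P: -4·(x − 1) + 0·(y − 1) = 0.
Expanding: 4 - 4*x = 0.


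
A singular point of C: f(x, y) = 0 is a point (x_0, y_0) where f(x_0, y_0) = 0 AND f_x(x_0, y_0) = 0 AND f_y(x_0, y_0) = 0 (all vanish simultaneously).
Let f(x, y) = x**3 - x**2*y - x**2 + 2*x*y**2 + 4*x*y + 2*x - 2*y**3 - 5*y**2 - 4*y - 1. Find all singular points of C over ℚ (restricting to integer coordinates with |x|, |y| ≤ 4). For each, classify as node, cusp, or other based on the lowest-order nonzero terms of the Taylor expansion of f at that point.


Singular points: {(0, -1)}; classification: cusp.

Compute partial derivatives:
  f_x = 3*x**2 - 2*x*y - 2*x + 2*y**2 + 4*y + 2.
  f_y = -x**2 + 4*x*y + 4*x - 6*y**2 - 10*y - 4.
Scan x_0 ∈ {−4, ..., 4}. For each x_0, f_y(x_0, y) is a polynomial in y; find its integer roots y ∈ {−4, ..., 4}, then test f_x and f at those candidates.
  x = -4: f_y(-4, y) = -6*y**2 - 26*y - 36; no integer root y with |y| ≤ 4.
  x = -3: f_y(-3, y) = -6*y**2 - 22*y - 25; no integer root y with |y| ≤ 4.
  x = -2: f_y(-2, y) = -6*y**2 - 18*y - 16; no integer root y with |y| ≤ 4.
  x = -1: f_y(-1, y) = -6*y**2 - 14*y - 9; no integer root y with |y| ≤ 4.
  x = 0: f_y(0, y) = -6*y**2 - 10*y - 4; vanishes at y ∈ {-1}. (0, -1): f_x = 0, f = 0 — SINGULAR.
  x = 1: f_y(1, y) = -6*y**2 - 6*y - 1; no integer root y with |y| ≤ 4.
  x = 2: f_y(2, y) = -6*y**2 - 2*y; vanishes at y ∈ {0}. (2, 0): f_x = 10 ≠ 0.
  x = 3: f_y(3, y) = -6*y**2 + 2*y - 1; no integer root y with |y| ≤ 4.
  x = 4: f_y(4, y) = -6*y**2 + 6*y - 4; no integer root y with |y| ≤ 4.
Only singular point on the grid: (0, -1).
Classify: substitute x = 0 + u, y = -1 + v and expand: f = u**3 - u**2*v + 2*u*v**2 - 2*v**3 + v**2.
No constant or linear terms (consistent with a singular point). Quadratic part: v**2. Cubic part: u**3 - u**2*v + 2*u*v**2 - 2*v**3.
The quadratic part v**2 is a perfect square, so there is a single (double) tangent line v = 0, i.e. y = -1. Restricting the cubic part to that line (v = 0) leaves u**3 ≠ 0, so f is not divisible by v and the branch is v² ≈ -u**3 to lowest order — this is a cusp.
Classification: cusp.


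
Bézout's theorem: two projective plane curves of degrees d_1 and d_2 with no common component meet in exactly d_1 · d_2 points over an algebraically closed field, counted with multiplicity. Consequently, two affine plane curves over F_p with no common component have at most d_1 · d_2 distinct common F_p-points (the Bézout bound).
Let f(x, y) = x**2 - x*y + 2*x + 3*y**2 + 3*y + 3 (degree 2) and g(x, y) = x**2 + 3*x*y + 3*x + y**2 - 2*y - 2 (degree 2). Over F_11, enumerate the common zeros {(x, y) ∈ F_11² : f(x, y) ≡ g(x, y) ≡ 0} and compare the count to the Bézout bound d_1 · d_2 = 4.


Common zeros: {(9, 1)}; count = 1; Bézout bound = 4.

deg(f) = 2, deg(g) = 2, so Bézout bound = 4.
Scan x ∈ F_11. For each x, list the y ∈ F_11 with f(x, y) ≡ 0 and those with g(x, y) ≡ 0 (mod 11); the common zeros in that column are the intersection.
  x = 0: f ≡ 0 at y ∈ ∅; g ≡ 0 at y ∈ {6, 7}; common: ∅.
  x = 1: f ≡ 0 at y ∈ {1, 2}; g ≡ 0 at y ∈ {4, 6}; common: ∅.
  x = 2: f ≡ 0 at y ∈ {0, 7}; g ≡ 0 at y ∈ ∅; common: ∅.
  x = 3: f ≡ 0 at y ∈ {4, 7}; g ≡ 0 at y ∈ ∅; common: ∅.
  x = 4: f ≡ 0 at y ∈ ∅; g ≡ 0 at y ∈ ∅; common: ∅.
  x = 5: f ≡ 0 at y ∈ ∅; g ≡ 0 at y ∈ ∅; common: ∅.
  x = 6: f ≡ 0 at y ∈ ∅; g ≡ 0 at y ∈ {2, 4}; common: ∅.
  x = 7: f ≡ 0 at y ∈ {0, 5}; g ≡ 0 at y ∈ {1, 2}; common: ∅.
  x = 8: f ≡ 0 at y ∈ ∅; g ≡ 0 at y ∈ ∅; common: ∅.
  x = 9: f ≡ 0 at y ∈ {1}; g ≡ 0 at y ∈ {1, 7}; common: {1}.
  x = 10: f ≡ 0 at y ∈ {2, 4}; g ≡ 0 at y ∈ ∅; common: ∅.
Collecting: common zeros = {(9, 1)}, so the count is 1.
Comparison with the Bézout bound: 1 ≤ 4 = deg(f)·deg(g), as expected for curves with no common component (the affine F_11-count falls short of the bound because intersections may lie at infinity, over extension fields, or carry multiplicity).


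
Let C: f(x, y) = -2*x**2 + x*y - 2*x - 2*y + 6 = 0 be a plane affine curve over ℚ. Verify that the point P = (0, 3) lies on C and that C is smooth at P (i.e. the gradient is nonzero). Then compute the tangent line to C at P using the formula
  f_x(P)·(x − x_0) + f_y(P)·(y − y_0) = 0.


Tangent line at P: x - 2*y + 6 = 0.

Step 1: f(0, 3) = 0, so P lies on C.
Step 2: partial derivatives
  f_x(x, y) = -4*x + y - 2, f_y(x, y) = x - 2.
  f_x(P) = 1, f_y(P) = -2 (gradient nonzero, so P is smooth).
Step 3: tangent line at P: 1·(x − 0) + -2·(y − 3) = 0.
Expanding: x - 2*y + 6 = 0.


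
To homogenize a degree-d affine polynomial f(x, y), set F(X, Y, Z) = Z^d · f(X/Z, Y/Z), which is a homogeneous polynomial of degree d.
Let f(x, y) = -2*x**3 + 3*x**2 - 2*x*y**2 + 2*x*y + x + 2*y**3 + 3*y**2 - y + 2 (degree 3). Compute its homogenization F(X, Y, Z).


F(X, Y, Z) = -2*X**3 + 3*X**2*Z - 2*X*Y**2 + 2*X*Y*Z + X*Z**2 + 2*Y**3 + 3*Y**2*Z - Y*Z**2 + 2*Z**3

deg(f) = 3.
Substitute x = X/Z, y = Y/Z into f, then multiply by Z^3.
  monomial -2·x^3·y^0 ↦ -2·X^3·Y^0·Z^0.
  monomial 3·x^2·y^0 ↦ 3·X^2·Y^0·Z^1.
  monomial -2·x^1·y^2 ↦ -2·X^1·Y^2·Z^0.
  monomial 2·x^1·y^1 ↦ 2·X^1·Y^1·Z^1.
  monomial 1·x^1·y^0 ↦ 1·X^1·Y^0·Z^2.
  monomial 2·x^0·y^3 ↦ 2·X^0·Y^3·Z^0.
  monomial 3·x^0·y^2 ↦ 3·X^0·Y^2·Z^1.
  monomial -1·x^0·y^1 ↦ -1·X^0·Y^1·Z^2.
  monomial 2·x^0·y^0 ↦ 2·X^0·Y^0·Z^3.
Collecting: F(X, Y, Z) = -2*X**3 + 3*X**2*Z - 2*X*Y**2 + 2*X*Y*Z + X*Z**2 + 2*Y**3 + 3*Y**2*Z - Y*Z**2 + 2*Z**3.


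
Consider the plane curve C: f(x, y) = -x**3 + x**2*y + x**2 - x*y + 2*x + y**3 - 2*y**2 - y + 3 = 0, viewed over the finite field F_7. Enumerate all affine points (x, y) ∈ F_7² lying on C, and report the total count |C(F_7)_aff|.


Affine F_7-points: {(3, 5), (5, 2), (5, 3), (5, 4)}; count = 4.

For each of the 49 pairs (x, y) ∈ F_7², evaluate f(x, y) mod 7. Record the zeros.
  x = 0: [0↦3, 1↦1, 2↦1, 3↦2, 4↦3, 5↦3, 6↦1]  zeros at y ∈ ∅
  x = 1: [0↦5, 1↦3, 2↦3, 3↦4, 4↦5, 5↦5, 6↦3]  zeros at y ∈ ∅
  x = 2: [0↦3, 1↦3, 2↦5, 3↦1, 4↦4, 5↦6, 6↦6]  zeros at y ∈ ∅
  x = 3: [0↦5, 1↦2, 2↦1, 3↦1, 4↦1, 5↦0, 6↦4]  zeros at y ∈ {5}
  x = 4: [0↦5, 1↦1, 2↦6, 3↦5, 4↦4, 5↦2, 6↦5]  zeros at y ∈ ∅
  x = 5: [0↦4, 1↦1, 2↦0, 3↦0, 4↦0, 5↦6, 6↦3]  zeros at y ∈ {2, 3, 4}
  x = 6: [0↦3, 1↦3, 2↦5, 3↦1, 4↦4, 5↦6, 6↦6]  zeros at y ∈ ∅
Collecting zeros: affine points = {(3, 5), (5, 2), (5, 3), (5, 4)}.
Total count |C(F_7)_aff| = 4.


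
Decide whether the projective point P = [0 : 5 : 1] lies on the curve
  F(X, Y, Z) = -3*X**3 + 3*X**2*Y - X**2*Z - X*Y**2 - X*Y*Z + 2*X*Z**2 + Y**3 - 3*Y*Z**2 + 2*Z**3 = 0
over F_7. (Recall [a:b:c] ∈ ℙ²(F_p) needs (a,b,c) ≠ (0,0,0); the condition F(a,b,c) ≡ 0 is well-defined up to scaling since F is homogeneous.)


F(0,5,1) ≡ 0 (mod 7); P is on the curve.

Evaluate F(0, 5, 1) term-by-term (mod 7).
  -3*X**3 ↦ -3·0·1·1 = 0
  3*X**2*Y ↦ 3·0·5·1 = 0
  -X**2*Z ↦ -1·0·1·1 = 0
  -X*Y**2 ↦ -1·0·25·1 = 0
  -X*Y*Z ↦ -1·0·5·1 = 0
  2*X*Z**2 ↦ 2·0·1·1 = 0
  Y**3 ↦ 1·1·125·1 = 125
  -3*Y*Z**2 ↦ -3·1·5·1 = -15
  2*Z**3 ↦ 2·1·1·1 = 2
Sum: F(0, 5, 1) = (0) + (0) + (0) + (0) + (0) + (0) + (125) + (-15) + (2) = 112.
Reducing mod 7: 112 ≡ 0 (mod 7).
Since F(a, b, c) ≡ 0 (mod 7), P lies on the curve.


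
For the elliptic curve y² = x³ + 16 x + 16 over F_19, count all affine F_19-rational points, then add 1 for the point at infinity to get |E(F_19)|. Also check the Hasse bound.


Affine points = {(0, 4), (0, 15), (4, 7), (4, 12), (6, 9), (6, 10), (10, 6), (10, 13), (12, 6), (12, 13), (14, 1), (14, 18), (16, 6), (16, 13)}; affine count = 14; |E(F_19)| = 15.

Discriminant check: Δ ∝ 4a³ + 27b² = 4·16³ + 27·16² = 4·4096 + 27·256 ≡ 2 (mod 19). Nonzero ⇒ E is nonsingular.
For each x ∈ F_19, compute rhs = x³ + 16·x + 16 mod 19, then count y ∈ F_19 with y² ≡ rhs.
  x = 0: rhs = 16, matching y values: 4, 15 (2 points).
  x = 1: rhs = 14, matching y values: none (0 points).
  x = 2: rhs = 18, matching y values: none (0 points).
  x = 3: rhs = 15, matching y values: none (0 points).
  x = 4: rhs = 11, matching y values: 7, 12 (2 points).
  x = 5: rhs = 12, matching y values: none (0 points).
  x = 6: rhs = 5, matching y values: 9, 10 (2 points).
  x = 7: rhs = 15, matching y values: none (0 points).
  x = 8: rhs = 10, matching y values: none (0 points).
  x = 9: rhs = 15, matching y values: none (0 points).
  x = 10: rhs = 17, matching y values: 6, 13 (2 points).
  x = 11: rhs = 3, matching y values: none (0 points).
  x = 12: rhs = 17, matching y values: 6, 13 (2 points).
  x = 13: rhs = 8, matching y values: none (0 points).
  x = 14: rhs = 1, matching y values: 1, 18 (2 points).
  x = 15: rhs = 2, matching y values: none (0 points).
  x = 16: rhs = 17, matching y values: 6, 13 (2 points).
  x = 17: rhs = 14, matching y values: none (0 points).
  x = 18: rhs = 18, matching y values: none (0 points).
Total affine count: 14.
Full point count |E(F_19)| = 14 + 1 = 15.
Hasse bound: |15 − (19+1)| = |-5| = 5 ≤ 2√19 ≈ 8.7178 ✓.


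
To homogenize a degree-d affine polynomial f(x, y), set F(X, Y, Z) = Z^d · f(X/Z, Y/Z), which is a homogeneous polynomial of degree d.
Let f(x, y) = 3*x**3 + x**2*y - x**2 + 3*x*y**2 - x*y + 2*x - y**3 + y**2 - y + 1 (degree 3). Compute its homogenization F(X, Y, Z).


F(X, Y, Z) = 3*X**3 + X**2*Y - X**2*Z + 3*X*Y**2 - X*Y*Z + 2*X*Z**2 - Y**3 + Y**2*Z - Y*Z**2 + Z**3

deg(f) = 3.
Substitute x = X/Z, y = Y/Z into f, then multiply by Z^3.
  monomial 3·x^3·y^0 ↦ 3·X^3·Y^0·Z^0.
  monomial 1·x^2·y^1 ↦ 1·X^2·Y^1·Z^0.
  monomial -1·x^2·y^0 ↦ -1·X^2·Y^0·Z^1.
  monomial 3·x^1·y^2 ↦ 3·X^1·Y^2·Z^0.
  monomial -1·x^1·y^1 ↦ -1·X^1·Y^1·Z^1.
  monomial 2·x^1·y^0 ↦ 2·X^1·Y^0·Z^2.
  monomial -1·x^0·y^3 ↦ -1·X^0·Y^3·Z^0.
  monomial 1·x^0·y^2 ↦ 1·X^0·Y^2·Z^1.
  monomial -1·x^0·y^1 ↦ -1·X^0·Y^1·Z^2.
  monomial 1·x^0·y^0 ↦ 1·X^0·Y^0·Z^3.
Collecting: F(X, Y, Z) = 3*X**3 + X**2*Y - X**2*Z + 3*X*Y**2 - X*Y*Z + 2*X*Z**2 - Y**3 + Y**2*Z - Y*Z**2 + Z**3.


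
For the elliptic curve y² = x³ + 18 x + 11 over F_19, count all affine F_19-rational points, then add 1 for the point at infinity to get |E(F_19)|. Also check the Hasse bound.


Affine points = {(0, 7), (0, 12), (1, 7), (1, 12), (2, 6), (2, 13), (3, 4), (3, 15), (5, 6), (5, 13), (7, 9), (7, 10), (9, 3), (9, 16), (11, 1), (11, 18), (12, 6), (12, 13), (14, 9), (14, 10), (16, 5), (16, 14), (17, 9), (17, 10), (18, 7), (18, 12)}; affine count = 26; |E(F_19)| = 27.

Discriminant check: Δ ∝ 4a³ + 27b² = 4·18³ + 27·11² = 4·5832 + 27·121 ≡ 14 (mod 19). Nonzero ⇒ E is nonsingular.
For each x ∈ F_19, compute rhs = x³ + 18·x + 11 mod 19, then count y ∈ F_19 with y² ≡ rhs.
  x = 0: rhs = 11, matching y values: 7, 12 (2 points).
  x = 1: rhs = 11, matching y values: 7, 12 (2 points).
  x = 2: rhs = 17, matching y values: 6, 13 (2 points).
  x = 3: rhs = 16, matching y values: 4, 15 (2 points).
  x = 4: rhs = 14, matching y values: none (0 points).
  x = 5: rhs = 17, matching y values: 6, 13 (2 points).
  x = 6: rhs = 12, matching y values: none (0 points).
  x = 7: rhs = 5, matching y values: 9, 10 (2 points).
  x = 8: rhs = 2, matching y values: none (0 points).
  x = 9: rhs = 9, matching y values: 3, 16 (2 points).
  x = 10: rhs = 13, matching y values: none (0 points).
  x = 11: rhs = 1, matching y values: 1, 18 (2 points).
  x = 12: rhs = 17, matching y values: 6, 13 (2 points).
  x = 13: rhs = 10, matching y values: none (0 points).
  x = 14: rhs = 5, matching y values: 9, 10 (2 points).
  x = 15: rhs = 8, matching y values: none (0 points).
  x = 16: rhs = 6, matching y values: 5, 14 (2 points).
  x = 17: rhs = 5, matching y values: 9, 10 (2 points).
  x = 18: rhs = 11, matching y values: 7, 12 (2 points).
Total affine count: 26.
Full point count |E(F_19)| = 26 + 1 = 27.
Hasse bound: |27 − (19+1)| = |7| = 7 ≤ 2√19 ≈ 8.7178 ✓.


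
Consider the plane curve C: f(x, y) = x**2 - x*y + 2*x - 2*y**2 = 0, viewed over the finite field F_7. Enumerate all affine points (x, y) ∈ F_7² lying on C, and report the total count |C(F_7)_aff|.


Affine F_7-points: {(0, 0), (1, 1), (1, 2), (5, 0), (5, 1), (6, 2)}; count = 6.

For each of the 49 pairs (x, y) ∈ F_7², evaluate f(x, y) mod 7. Record the zeros.
  x = 0: [0↦0, 1↦5, 2↦6, 3↦3, 4↦3, 5↦6, 6↦5]  zeros at y ∈ {0}
  x = 1: [0↦3, 1↦0, 2↦0, 3↦3, 4↦2, 5↦4, 6↦2]  zeros at y ∈ {1, 2}
  x = 2: [0↦1, 1↦4, 2↦3, 3↦5, 4↦3, 5↦4, 6↦1]  zeros at y ∈ ∅
  x = 3: [0↦1, 1↦3, 2↦1, 3↦2, 4↦6, 5↦6, 6↦2]  zeros at y ∈ ∅
  x = 4: [0↦3, 1↦4, 2↦1, 3↦1, 4↦4, 5↦3, 6↦5]  zeros at y ∈ ∅
  x = 5: [0↦0, 1↦0, 2↦3, 3↦2, 4↦4, 5↦2, 6↦3]  zeros at y ∈ {0, 1}
  x = 6: [0↦6, 1↦5, 2↦0, 3↦5, 4↦6, 5↦3, 6↦3]  zeros at y ∈ {2}
Collecting zeros: affine points = {(0, 0), (1, 1), (1, 2), (5, 0), (5, 1), (6, 2)}.
Total count |C(F_7)_aff| = 6.


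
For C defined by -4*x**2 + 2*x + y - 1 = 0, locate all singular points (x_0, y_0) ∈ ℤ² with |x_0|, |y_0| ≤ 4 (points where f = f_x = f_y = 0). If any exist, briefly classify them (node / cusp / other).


No singular points in the scanned grid; C is smooth there.

Compute partial derivatives:
  f_x = 2 - 8*x.
  f_y = 1.
f_y = 1 is a nonzero constant, so f_y never vanishes: no point (x, y) can satisfy f = f_x = f_y = 0. In particular no (x, y) ∈ {−4, ..., 4}² is singular; the curve is smooth.


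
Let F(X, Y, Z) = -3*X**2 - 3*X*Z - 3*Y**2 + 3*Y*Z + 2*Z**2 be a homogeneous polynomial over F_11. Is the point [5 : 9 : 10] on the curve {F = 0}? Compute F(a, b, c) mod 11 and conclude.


F(5,9,10) ≡ 2 (mod 11); P is NOT on the curve.

Evaluate F(5, 9, 10) term-by-term (mod 11).
  -3*X**2 ↦ -3·25·1·1 = -75
  -3*X*Z ↦ -3·5·1·10 = -150
  -3*Y**2 ↦ -3·1·81·1 = -243
  3*Y*Z ↦ 3·1·9·10 = 270
  2*Z**2 ↦ 2·1·1·100 = 200
Sum: F(5, 9, 10) = (-75) + (-150) + (-243) + (270) + (200) = 2.
Reducing mod 11: 2 ≡ 2 (mod 11).
Since F(a, b, c) ≡ 2 ≠ 0 (mod 11), P does NOT lie on the curve.


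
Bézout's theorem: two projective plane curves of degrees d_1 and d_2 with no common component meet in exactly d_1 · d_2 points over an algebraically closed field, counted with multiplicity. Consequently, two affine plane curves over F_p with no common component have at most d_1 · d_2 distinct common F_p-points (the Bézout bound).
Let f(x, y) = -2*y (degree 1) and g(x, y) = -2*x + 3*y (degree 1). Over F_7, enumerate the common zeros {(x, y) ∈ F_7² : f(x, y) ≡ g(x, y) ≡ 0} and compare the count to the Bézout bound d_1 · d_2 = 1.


Common zeros: {(0, 0)}; count = 1; Bézout bound = 1.

deg(f) = 1, deg(g) = 1, so Bézout bound = 1.
Scan x ∈ F_7. For each x, list the y ∈ F_7 with f(x, y) ≡ 0 and those with g(x, y) ≡ 0 (mod 7); the common zeros in that column are the intersection.
  x = 0: f ≡ 0 at y ∈ {0}; g ≡ 0 at y ∈ {0}; common: {0}.
  x = 1: f ≡ 0 at y ∈ {0}; g ≡ 0 at y ∈ {3}; common: ∅.
  x = 2: f ≡ 0 at y ∈ {0}; g ≡ 0 at y ∈ {6}; common: ∅.
  x = 3: f ≡ 0 at y ∈ {0}; g ≡ 0 at y ∈ {2}; common: ∅.
  x = 4: f ≡ 0 at y ∈ {0}; g ≡ 0 at y ∈ {5}; common: ∅.
  x = 5: f ≡ 0 at y ∈ {0}; g ≡ 0 at y ∈ {1}; common: ∅.
  x = 6: f ≡ 0 at y ∈ {0}; g ≡ 0 at y ∈ {4}; common: ∅.
Collecting: common zeros = {(0, 0)}, so the count is 1.
Comparison with the Bézout bound: 1 ≤ 1 = deg(f)·deg(g), as expected for curves with no common component (the bound is attained).


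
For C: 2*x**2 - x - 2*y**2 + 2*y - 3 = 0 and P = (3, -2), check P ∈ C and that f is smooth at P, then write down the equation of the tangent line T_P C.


Tangent line at P: 11*x + 10*y - 13 = 0.

Step 1: f(3, -2) = 0, so P lies on C.
Step 2: partial derivatives
  f_x(x, y) = 4*x - 1, f_y(x, y) = 2 - 4*y.
  f_x(P) = 11, f_y(P) = 10 (gradient nonzero, so P is smooth).
Step 3: tangent line at P: 11·(x − 3) + 10·(y − -2) = 0.
Expanding: 11*x + 10*y - 13 = 0.


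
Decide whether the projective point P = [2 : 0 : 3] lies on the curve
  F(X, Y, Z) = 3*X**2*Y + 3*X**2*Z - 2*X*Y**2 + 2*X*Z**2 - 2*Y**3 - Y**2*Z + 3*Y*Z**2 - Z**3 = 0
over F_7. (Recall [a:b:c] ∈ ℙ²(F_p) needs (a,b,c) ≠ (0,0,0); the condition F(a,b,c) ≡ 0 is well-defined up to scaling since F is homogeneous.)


F(2,0,3) ≡ 3 (mod 7); P is NOT on the curve.

Evaluate F(2, 0, 3) term-by-term (mod 7).
  3*X**2*Y ↦ 3·4·0·1 = 0
  3*X**2*Z ↦ 3·4·1·3 = 36
  -2*X*Y**2 ↦ -2·2·0·1 = 0
  2*X*Z**2 ↦ 2·2·1·9 = 36
  -2*Y**3 ↦ -2·1·0·1 = 0
  -Y**2*Z ↦ -1·1·0·3 = 0
  3*Y*Z**2 ↦ 3·1·0·9 = 0
  -Z**3 ↦ -1·1·1·27 = -27
Sum: F(2, 0, 3) = (0) + (36) + (0) + (36) + (0) + (0) + (0) + (-27) = 45.
Reducing mod 7: 45 ≡ 3 (mod 7).
Since F(a, b, c) ≡ 3 ≠ 0 (mod 7), P does NOT lie on the curve.


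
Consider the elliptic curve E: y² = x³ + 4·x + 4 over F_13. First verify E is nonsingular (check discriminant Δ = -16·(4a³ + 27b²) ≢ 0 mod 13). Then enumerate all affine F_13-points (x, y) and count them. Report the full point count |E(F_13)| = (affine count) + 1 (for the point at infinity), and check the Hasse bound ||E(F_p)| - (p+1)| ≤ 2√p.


Affine points = {(0, 2), (0, 11), (1, 3), (1, 10), (3, 2), (3, 11), (6, 6), (6, 7), (10, 2), (10, 11), (11, 1), (11, 12), (12, 5), (12, 8)}; affine count = 14; |E(F_13)| = 15.

Discriminant check: Δ ∝ 4a³ + 27b² = 4·4³ + 27·4² = 4·64 + 27·16 ≡ 12 (mod 13). Nonzero ⇒ E is nonsingular.
For each x ∈ F_13, compute rhs = x³ + 4·x + 4 mod 13, then count y ∈ F_13 with y² ≡ rhs.
  x = 0: rhs = 4, matching y values: 2, 11 (2 points).
  x = 1: rhs = 9, matching y values: 3, 10 (2 points).
  x = 2: rhs = 7, matching y values: none (0 points).
  x = 3: rhs = 4, matching y values: 2, 11 (2 points).
  x = 4: rhs = 6, matching y values: none (0 points).
  x = 5: rhs = 6, matching y values: none (0 points).
  x = 6: rhs = 10, matching y values: 6, 7 (2 points).
  x = 7: rhs = 11, matching y values: none (0 points).
  x = 8: rhs = 2, matching y values: none (0 points).
  x = 9: rhs = 2, matching y values: none (0 points).
  x = 10: rhs = 4, matching y values: 2, 11 (2 points).
  x = 11: rhs = 1, matching y values: 1, 12 (2 points).
  x = 12: rhs = 12, matching y values: 5, 8 (2 points).
Total affine count: 14.
Full point count |E(F_13)| = 14 + 1 = 15.
Hasse bound: |15 − (13+1)| = |1| = 1 ≤ 2√13 ≈ 7.2111 ✓.


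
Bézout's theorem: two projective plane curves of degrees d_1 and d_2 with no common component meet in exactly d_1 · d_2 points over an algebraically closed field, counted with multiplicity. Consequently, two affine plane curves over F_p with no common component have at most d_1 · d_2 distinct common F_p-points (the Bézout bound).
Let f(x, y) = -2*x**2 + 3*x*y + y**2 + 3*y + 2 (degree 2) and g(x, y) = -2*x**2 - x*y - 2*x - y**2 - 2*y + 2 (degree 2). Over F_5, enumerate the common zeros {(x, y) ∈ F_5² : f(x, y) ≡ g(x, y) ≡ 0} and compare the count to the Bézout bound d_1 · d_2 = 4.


Common zeros: {(1, 4)}; count = 1; Bézout bound = 4.

deg(f) = 2, deg(g) = 2, so Bézout bound = 4.
Scan x ∈ F_5. For each x, list the y ∈ F_5 with f(x, y) ≡ 0 and those with g(x, y) ≡ 0 (mod 5); the common zeros in that column are the intersection.
  x = 0: f ≡ 0 at y ∈ {3, 4}; g ≡ 0 at y ∈ ∅; common: ∅.
  x = 1: f ≡ 0 at y ∈ {0, 4}; g ≡ 0 at y ∈ {3, 4}; common: {4}.
  x = 2: f ≡ 0 at y ∈ {3}; g ≡ 0 at y ∈ {0, 1}; common: ∅.
  x = 3: f ≡ 0 at y ∈ ∅; g ≡ 0 at y ∈ ∅; common: ∅.
  x = 4: f ≡ 0 at y ∈ {0}; g ≡ 0 at y ∈ {1, 3}; common: ∅.
Collecting: common zeros = {(1, 4)}, so the count is 1.
Comparison with the Bézout bound: 1 ≤ 4 = deg(f)·deg(g), as expected for curves with no common component (the affine F_5-count falls short of the bound because intersections may lie at infinity, over extension fields, or carry multiplicity).


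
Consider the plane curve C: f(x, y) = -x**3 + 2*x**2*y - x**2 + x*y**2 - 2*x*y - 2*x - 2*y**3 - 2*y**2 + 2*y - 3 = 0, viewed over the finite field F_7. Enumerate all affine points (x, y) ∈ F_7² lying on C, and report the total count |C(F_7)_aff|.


Affine F_7-points: {(1, 0), (3, 6), (4, 0), (4, 3), (4, 5), (6, 1)}; count = 6.

For each of the 49 pairs (x, y) ∈ F_7², evaluate f(x, y) mod 7. Record the zeros.
  x = 0: [0↦4, 1↦2, 2↦5, 3↦1, 4↦6, 5↦1, 6↦2]  zeros at y ∈ ∅
  x = 1: [0↦0, 1↦6, 2↦5, 3↦6, 4↦4, 5↦1, 6↦6]  zeros at y ∈ {0}
  x = 2: [0↦2, 1↦6, 2↦5, 3↦1, 4↦3, 5↦6, 6↦5]  zeros at y ∈ ∅
  x = 3: [0↦4, 1↦3, 2↦6, 3↦1, 4↦4, 5↦3, 6↦0]  zeros at y ∈ {6}
  x = 4: [0↦0, 1↦5, 2↦2, 3↦0, 4↦1, 5↦0, 6↦6]  zeros at y ∈ {0, 3, 5}
  x = 5: [0↦5, 1↦6, 2↦1, 3↦6, 4↦2, 5↦5, 6↦3]  zeros at y ∈ ∅
  x = 6: [0↦6, 1↦0, 2↦4, 3↦6, 4↦1, 5↦5, 6↦6]  zeros at y ∈ {1}
Collecting zeros: affine points = {(1, 0), (3, 6), (4, 0), (4, 3), (4, 5), (6, 1)}.
Total count |C(F_7)_aff| = 6.


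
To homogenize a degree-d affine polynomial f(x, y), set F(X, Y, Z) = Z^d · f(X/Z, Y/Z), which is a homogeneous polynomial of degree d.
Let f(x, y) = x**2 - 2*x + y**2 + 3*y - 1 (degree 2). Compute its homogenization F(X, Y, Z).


F(X, Y, Z) = X**2 - 2*X*Z + Y**2 + 3*Y*Z - Z**2

deg(f) = 2.
Substitute x = X/Z, y = Y/Z into f, then multiply by Z^2.
  monomial 1·x^2·y^0 ↦ 1·X^2·Y^0·Z^0.
  monomial -2·x^1·y^0 ↦ -2·X^1·Y^0·Z^1.
  monomial 1·x^0·y^2 ↦ 1·X^0·Y^2·Z^0.
  monomial 3·x^0·y^1 ↦ 3·X^0·Y^1·Z^1.
  monomial -1·x^0·y^0 ↦ -1·X^0·Y^0·Z^2.
Collecting: F(X, Y, Z) = X**2 - 2*X*Z + Y**2 + 3*Y*Z - Z**2.


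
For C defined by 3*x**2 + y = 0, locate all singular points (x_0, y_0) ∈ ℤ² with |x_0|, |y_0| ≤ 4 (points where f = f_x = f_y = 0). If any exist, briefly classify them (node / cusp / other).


No singular points in the scanned grid; C is smooth there.

Compute partial derivatives:
  f_x = 6*x.
  f_y = 1.
f_y = 1 is a nonzero constant, so f_y never vanishes: no point (x, y) can satisfy f = f_x = f_y = 0. In particular no (x, y) ∈ {−4, ..., 4}² is singular; the curve is smooth.


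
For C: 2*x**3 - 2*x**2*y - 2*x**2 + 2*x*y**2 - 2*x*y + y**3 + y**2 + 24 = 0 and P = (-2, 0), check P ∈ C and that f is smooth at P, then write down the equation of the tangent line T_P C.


Tangent line at P: 32*x - 4*y + 64 = 0.

Step 1: f(-2, 0) = 0, so P lies on C.
Step 2: partial derivatives
  f_x(x, y) = 6*x**2 - 4*x*y - 4*x + 2*y**2 - 2*y, f_y(x, y) = -2*x**2 + 4*x*y - 2*x + 3*y**2 + 2*y.
  f_x(P) = 32, f_y(P) = -4 (gradient nonzero, so P is smooth).
Step 3: tangent line at P: 32·(x − -2) + -4·(y − 0) = 0.
Expanding: 32*x - 4*y + 64 = 0.


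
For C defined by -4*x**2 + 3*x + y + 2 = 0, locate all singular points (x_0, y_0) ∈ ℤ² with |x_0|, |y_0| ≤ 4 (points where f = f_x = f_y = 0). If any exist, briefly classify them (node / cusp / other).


No singular points in the scanned grid; C is smooth there.

Compute partial derivatives:
  f_x = 3 - 8*x.
  f_y = 1.
f_y = 1 is a nonzero constant, so f_y never vanishes: no point (x, y) can satisfy f = f_x = f_y = 0. In particular no (x, y) ∈ {−4, ..., 4}² is singular; the curve is smooth.


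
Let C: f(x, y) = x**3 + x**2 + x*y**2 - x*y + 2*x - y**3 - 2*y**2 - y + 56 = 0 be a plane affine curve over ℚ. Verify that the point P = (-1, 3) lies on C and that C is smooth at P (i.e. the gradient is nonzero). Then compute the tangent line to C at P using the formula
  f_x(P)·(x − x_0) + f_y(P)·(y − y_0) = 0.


Tangent line at P: 9*x - 45*y + 144 = 0.

Step 1: f(-1, 3) = 0, so P lies on C.
Step 2: partial derivatives
  f_x(x, y) = 3*x**2 + 2*x + y**2 - y + 2, f_y(x, y) = 2*x*y - x - 3*y**2 - 4*y - 1.
  f_x(P) = 9, f_y(P) = -45 (gradient nonzero, so P is smooth).
Step 3: tangent line at P: 9·(x − -1) + -45·(y − 3) = 0.
Expanding: 9*x - 45*y + 144 = 0.


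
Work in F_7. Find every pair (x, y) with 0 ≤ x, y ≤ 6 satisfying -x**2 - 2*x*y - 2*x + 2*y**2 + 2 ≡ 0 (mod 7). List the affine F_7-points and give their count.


Affine F_7-points: {(2, 3), (2, 6), (3, 5), (4, 1), (4, 3), (5, 6), (6, 1), (6, 5)}; count = 8.

For each of the 49 pairs (x, y) ∈ F_7², evaluate f(x, y) mod 7. Record the zeros.
  x = 0: [0↦2, 1↦4, 2↦3, 3↦6, 4↦6, 5↦3, 6↦4]  zeros at y ∈ ∅
  x = 1: [0↦6, 1↦6, 2↦3, 3↦4, 4↦2, 5↦4, 6↦3]  zeros at y ∈ ∅
  x = 2: [0↦1, 1↦6, 2↦1, 3↦0, 4↦3, 5↦3, 6↦0]  zeros at y ∈ {3, 6}
  x = 3: [0↦1, 1↦4, 2↦4, 3↦1, 4↦2, 5↦0, 6↦2]  zeros at y ∈ {5}
  x = 4: [0↦6, 1↦0, 2↦5, 3↦0, 4↦6, 5↦2, 6↦2]  zeros at y ∈ {1, 3}
  x = 5: [0↦2, 1↦1, 2↦4, 3↦4, 4↦1, 5↦2, 6↦0]  zeros at y ∈ {6}
  x = 6: [0↦3, 1↦0, 2↦1, 3↦6, 4↦1, 5↦0, 6↦3]  zeros at y ∈ {1, 5}
Collecting zeros: affine points = {(2, 3), (2, 6), (3, 5), (4, 1), (4, 3), (5, 6), (6, 1), (6, 5)}.
Total count |C(F_7)_aff| = 8.


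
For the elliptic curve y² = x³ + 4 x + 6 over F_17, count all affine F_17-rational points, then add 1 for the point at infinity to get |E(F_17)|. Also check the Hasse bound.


Affine points = {(4, 1), (4, 16), (5, 7), (5, 10), (6, 5), (6, 12), (10, 3), (10, 14), (11, 2), (11, 15), (14, 1), (14, 16), (16, 1), (16, 16)}; affine count = 14; |E(F_17)| = 15.

Discriminant check: Δ ∝ 4a³ + 27b² = 4·4³ + 27·6² = 4·64 + 27·36 ≡ 4 (mod 17). Nonzero ⇒ E is nonsingular.
For each x ∈ F_17, compute rhs = x³ + 4·x + 6 mod 17, then count y ∈ F_17 with y² ≡ rhs.
  x = 0: rhs = 6, matching y values: none (0 points).
  x = 1: rhs = 11, matching y values: none (0 points).
  x = 2: rhs = 5, matching y values: none (0 points).
  x = 3: rhs = 11, matching y values: none (0 points).
  x = 4: rhs = 1, matching y values: 1, 16 (2 points).
  x = 5: rhs = 15, matching y values: 7, 10 (2 points).
  x = 6: rhs = 8, matching y values: 5, 12 (2 points).
  x = 7: rhs = 3, matching y values: none (0 points).
  x = 8: rhs = 6, matching y values: none (0 points).
  x = 9: rhs = 6, matching y values: none (0 points).
  x = 10: rhs = 9, matching y values: 3, 14 (2 points).
  x = 11: rhs = 4, matching y values: 2, 15 (2 points).
  x = 12: rhs = 14, matching y values: none (0 points).
  x = 13: rhs = 11, matching y values: none (0 points).
  x = 14: rhs = 1, matching y values: 1, 16 (2 points).
  x = 15: rhs = 7, matching y values: none (0 points).
  x = 16: rhs = 1, matching y values: 1, 16 (2 points).
Total affine count: 14.
Full point count |E(F_17)| = 14 + 1 = 15.
Hasse bound: |15 − (17+1)| = |-3| = 3 ≤ 2√17 ≈ 8.2462 ✓.


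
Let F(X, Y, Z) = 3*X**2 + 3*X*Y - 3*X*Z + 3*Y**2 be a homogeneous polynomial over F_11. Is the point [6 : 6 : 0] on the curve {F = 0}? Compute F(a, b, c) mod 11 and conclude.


F(6,6,0) ≡ 5 (mod 11); P is NOT on the curve.

Evaluate F(6, 6, 0) term-by-term (mod 11).
  3*X**2 ↦ 3·36·1·1 = 108
  3*X*Y ↦ 3·6·6·1 = 108
  -3*X*Z ↦ -3·6·1·0 = 0
  3*Y**2 ↦ 3·1·36·1 = 108
Sum: F(6, 6, 0) = (108) + (108) + (0) + (108) = 324.
Reducing mod 11: 324 ≡ 5 (mod 11).
Since F(a, b, c) ≡ 5 ≠ 0 (mod 11), P does NOT lie on the curve.


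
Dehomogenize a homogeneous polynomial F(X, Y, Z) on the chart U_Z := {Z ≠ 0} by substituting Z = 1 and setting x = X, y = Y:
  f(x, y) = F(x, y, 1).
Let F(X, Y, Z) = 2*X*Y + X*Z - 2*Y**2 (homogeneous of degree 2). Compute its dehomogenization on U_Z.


f(x, y) = 2*x*y + x - 2*y**2

On U_Z we set Z = 1. Each monomial c·X^i·Y^j·Z^k in F becomes c·x^i·y^j·1^k = c·x^i·y^j.
Substituting Z = 1: F(X, Y, 1) = 2*x*y + x - 2*y**2.
Note: deg(f) ≤ deg(F) = 2; strict inequality happens when F is divisible by Z (lost terms).


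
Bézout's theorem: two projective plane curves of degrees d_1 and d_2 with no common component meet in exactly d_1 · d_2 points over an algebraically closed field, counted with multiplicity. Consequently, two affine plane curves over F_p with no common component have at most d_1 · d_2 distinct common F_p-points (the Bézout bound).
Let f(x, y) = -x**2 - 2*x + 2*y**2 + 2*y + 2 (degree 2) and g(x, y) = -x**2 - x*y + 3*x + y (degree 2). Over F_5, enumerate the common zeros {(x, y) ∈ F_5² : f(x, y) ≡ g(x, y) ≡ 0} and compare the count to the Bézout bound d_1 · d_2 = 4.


Common zeros: {(4, 2)}; count = 1; Bézout bound = 4.

deg(f) = 2, deg(g) = 2, so Bézout bound = 4.
Scan x ∈ F_5. For each x, list the y ∈ F_5 with f(x, y) ≡ 0 and those with g(x, y) ≡ 0 (mod 5); the common zeros in that column are the intersection.
  x = 0: f ≡ 0 at y ∈ ∅; g ≡ 0 at y ∈ {0}; common: ∅.
  x = 1: f ≡ 0 at y ∈ ∅; g ≡ 0 at y ∈ ∅; common: ∅.
  x = 2: f ≡ 0 at y ∈ ∅; g ≡ 0 at y ∈ {2}; common: ∅.
  x = 3: f ≡ 0 at y ∈ ∅; g ≡ 0 at y ∈ {0}; common: ∅.
  x = 4: f ≡ 0 at y ∈ {2}; g ≡ 0 at y ∈ {2}; common: {2}.
Collecting: common zeros = {(4, 2)}, so the count is 1.
Comparison with the Bézout bound: 1 ≤ 4 = deg(f)·deg(g), as expected for curves with no common component (the affine F_5-count falls short of the bound because intersections may lie at infinity, over extension fields, or carry multiplicity).


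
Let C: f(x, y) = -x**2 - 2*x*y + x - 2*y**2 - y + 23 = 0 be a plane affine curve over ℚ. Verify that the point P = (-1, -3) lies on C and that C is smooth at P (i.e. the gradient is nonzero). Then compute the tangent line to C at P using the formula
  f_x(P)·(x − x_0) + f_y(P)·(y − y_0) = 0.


Tangent line at P: 9*x + 13*y + 48 = 0.

Step 1: f(-1, -3) = 0, so P lies on C.
Step 2: partial derivatives
  f_x(x, y) = -2*x - 2*y + 1, f_y(x, y) = -2*x - 4*y - 1.
  f_x(P) = 9, f_y(P) = 13 (gradient nonzero, so P is smooth).
Step 3: tangent line at P: 9·(x − -1) + 13·(y − -3) = 0.
Expanding: 9*x + 13*y + 48 = 0.


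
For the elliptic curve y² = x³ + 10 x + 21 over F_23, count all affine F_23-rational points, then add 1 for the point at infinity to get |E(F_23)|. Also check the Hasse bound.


Affine points = {(1, 3), (1, 20), (2, 7), (2, 16), (3, 3), (3, 20), (5, 9), (5, 14), (9, 9), (9, 14), (11, 6), (11, 17), (12, 11), (12, 12), (13, 5), (13, 18), (15, 2), (15, 21), (19, 3), (19, 20), (21, 4), (21, 19)}; affine count = 22; |E(F_23)| = 23.

Discriminant check: Δ ∝ 4a³ + 27b² = 4·10³ + 27·21² = 4·1000 + 27·441 ≡ 14 (mod 23). Nonzero ⇒ E is nonsingular.
For each x ∈ F_23, compute rhs = x³ + 10·x + 21 mod 23, then count y ∈ F_23 with y² ≡ rhs.
  x = 0: rhs = 21, matching y values: none (0 points).
  x = 1: rhs = 9, matching y values: 3, 20 (2 points).
  x = 2: rhs = 3, matching y values: 7, 16 (2 points).
  x = 3: rhs = 9, matching y values: 3, 20 (2 points).
  x = 4: rhs = 10, matching y values: none (0 points).
  x = 5: rhs = 12, matching y values: 9, 14 (2 points).
  x = 6: rhs = 21, matching y values: none (0 points).
  x = 7: rhs = 20, matching y values: none (0 points).
  x = 8: rhs = 15, matching y values: none (0 points).
  x = 9: rhs = 12, matching y values: 9, 14 (2 points).
  x = 10: rhs = 17, matching y values: none (0 points).
  x = 11: rhs = 13, matching y values: 6, 17 (2 points).
  x = 12: rhs = 6, matching y values: 11, 12 (2 points).
  x = 13: rhs = 2, matching y values: 5, 18 (2 points).
  x = 14: rhs = 7, matching y values: none (0 points).
  x = 15: rhs = 4, matching y values: 2, 21 (2 points).
  x = 16: rhs = 22, matching y values: none (0 points).
  x = 17: rhs = 21, matching y values: none (0 points).
  x = 18: rhs = 7, matching y values: none (0 points).
  x = 19: rhs = 9, matching y values: 3, 20 (2 points).
  x = 20: rhs = 10, matching y values: none (0 points).
  x = 21: rhs = 16, matching y values: 4, 19 (2 points).
  x = 22: rhs = 10, matching y values: none (0 points).
Total affine count: 22.
Full point count |E(F_23)| = 22 + 1 = 23.
Hasse bound: |23 − (23+1)| = |-1| = 1 ≤ 2√23 ≈ 9.5917 ✓.


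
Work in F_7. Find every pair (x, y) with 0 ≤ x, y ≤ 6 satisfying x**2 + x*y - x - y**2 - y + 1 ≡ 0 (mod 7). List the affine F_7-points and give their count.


Affine F_7-points: {(1, 1), (1, 6), (3, 0), (3, 2), (5, 0), (5, 4), (6, 1), (6, 4)}; count = 8.

For each of the 49 pairs (x, y) ∈ F_7², evaluate f(x, y) mod 7. Record the zeros.
  x = 0: [0↦1, 1↦6, 2↦2, 3↦3, 4↦2, 5↦6, 6↦1]  zeros at y ∈ ∅
  x = 1: [0↦1, 1↦0, 2↦4, 3↦6, 4↦6, 5↦4, 6↦0]  zeros at y ∈ {1, 6}
  x = 2: [0↦3, 1↦3, 2↦1, 3↦4, 4↦5, 5↦4, 6↦1]  zeros at y ∈ ∅
  x = 3: [0↦0, 1↦1, 2↦0, 3↦4, 4↦6, 5↦6, 6↦4]  zeros at y ∈ {0, 2}
  x = 4: [0↦6, 1↦1, 2↦1, 3↦6, 4↦2, 5↦3, 6↦2]  zeros at y ∈ ∅
  x = 5: [0↦0, 1↦3, 2↦4, 3↦3, 4↦0, 5↦2, 6↦2]  zeros at y ∈ {0, 4}
  x = 6: [0↦3, 1↦0, 2↦2, 3↦2, 4↦0, 5↦3, 6↦4]  zeros at y ∈ {1, 4}
Collecting zeros: affine points = {(1, 1), (1, 6), (3, 0), (3, 2), (5, 0), (5, 4), (6, 1), (6, 4)}.
Total count |C(F_7)_aff| = 8.


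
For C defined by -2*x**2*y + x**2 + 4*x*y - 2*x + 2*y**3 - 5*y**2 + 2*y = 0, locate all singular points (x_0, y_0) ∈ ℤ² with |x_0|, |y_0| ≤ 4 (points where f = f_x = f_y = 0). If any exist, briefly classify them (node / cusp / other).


Singular points: {(1, 1)}; classification: node.

Compute partial derivatives:
  f_x = -4*x*y + 2*x + 4*y - 2.
  f_y = -2*x**2 + 4*x + 6*y**2 - 10*y + 2.
Scan x_0 ∈ {−4, ..., 4}. For each x_0, f_y(x_0, y) is a polynomial in y; find its integer roots y ∈ {−4, ..., 4}, then test f_x and f at those candidates.
  x = -4: f_y(-4, y) = 6*y**2 - 10*y - 46; no integer root y with |y| ≤ 4.
  x = -3: f_y(-3, y) = 6*y**2 - 10*y - 28; no integer root y with |y| ≤ 4.
  x = -2: f_y(-2, y) = 6*y**2 - 10*y - 14; no integer root y with |y| ≤ 4.
  x = -1: f_y(-1, y) = 6*y**2 - 10*y - 4; vanishes at y ∈ {2}. (-1, 2): f_x = 12 ≠ 0.
  x = 0: f_y(0, y) = 6*y**2 - 10*y + 2; no integer root y with |y| ≤ 4.
  x = 1: f_y(1, y) = 6*y**2 - 10*y + 4; vanishes at y ∈ {1}. (1, 1): f_x = 0, f = 0 — SINGULAR.
  x = 2: f_y(2, y) = 6*y**2 - 10*y + 2; no integer root y with |y| ≤ 4.
  x = 3: f_y(3, y) = 6*y**2 - 10*y - 4; vanishes at y ∈ {2}. (3, 2): f_x = -12 ≠ 0.
  x = 4: f_y(4, y) = 6*y**2 - 10*y - 14; no integer root y with |y| ≤ 4.
Only singular point on the grid: (1, 1).
Classify: substitute x = 1 + u, y = 1 + v and expand: f = -2*u**2*v - u**2 + 2*v**3 + v**2.
No constant or linear terms (consistent with a singular point). Quadratic part: -u**2 + v**2. Cubic part: -2*u**2*v + 2*v**3.
The quadratic part v**2 - u**2 = (v − u)(v + u) splits into two distinct linear factors, so there are two distinct tangent lines y − 1 = ±(x − 1) — this is a node (ordinary double point).
Classification: node.


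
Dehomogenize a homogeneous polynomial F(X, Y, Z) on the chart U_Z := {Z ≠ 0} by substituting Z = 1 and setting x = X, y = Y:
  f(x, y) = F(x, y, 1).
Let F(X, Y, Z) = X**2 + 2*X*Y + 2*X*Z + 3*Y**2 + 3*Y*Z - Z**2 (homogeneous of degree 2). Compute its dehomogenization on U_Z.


f(x, y) = x**2 + 2*x*y + 2*x + 3*y**2 + 3*y - 1

On U_Z we set Z = 1. Each monomial c·X^i·Y^j·Z^k in F becomes c·x^i·y^j·1^k = c·x^i·y^j.
Substituting Z = 1: F(X, Y, 1) = x**2 + 2*x*y + 2*x + 3*y**2 + 3*y - 1.
Note: deg(f) ≤ deg(F) = 2; strict inequality happens when F is divisible by Z (lost terms).


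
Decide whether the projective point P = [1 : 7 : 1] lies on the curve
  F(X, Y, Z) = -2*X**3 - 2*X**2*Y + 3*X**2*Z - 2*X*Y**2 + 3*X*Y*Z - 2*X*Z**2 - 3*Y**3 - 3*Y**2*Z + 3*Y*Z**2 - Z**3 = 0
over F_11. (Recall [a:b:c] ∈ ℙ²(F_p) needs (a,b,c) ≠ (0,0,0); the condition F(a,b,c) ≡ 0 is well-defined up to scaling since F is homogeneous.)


F(1,7,1) ≡ 6 (mod 11); P is NOT on the curve.

Evaluate F(1, 7, 1) term-by-term (mod 11).
  -2*X**3 ↦ -2·1·1·1 = -2
  -2*X**2*Y ↦ -2·1·7·1 = -14
  3*X**2*Z ↦ 3·1·1·1 = 3
  -2*X*Y**2 ↦ -2·1·49·1 = -98
  3*X*Y*Z ↦ 3·1·7·1 = 21
  -2*X*Z**2 ↦ -2·1·1·1 = -2
  -3*Y**3 ↦ -3·1·343·1 = -1029
  -3*Y**2*Z ↦ -3·1·49·1 = -147
  3*Y*Z**2 ↦ 3·1·7·1 = 21
  -Z**3 ↦ -1·1·1·1 = -1
Sum: F(1, 7, 1) = (-2) + (-14) + (3) + (-98) + (21) + (-2) + (-1029) + (-147) + (21) + (-1) = -1248.
Reducing mod 11: -1248 ≡ 6 (mod 11).
Since F(a, b, c) ≡ 6 ≠ 0 (mod 11), P does NOT lie on the curve.


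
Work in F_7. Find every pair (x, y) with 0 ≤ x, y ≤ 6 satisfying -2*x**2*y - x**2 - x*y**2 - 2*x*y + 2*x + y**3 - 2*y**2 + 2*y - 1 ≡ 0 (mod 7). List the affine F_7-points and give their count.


Affine F_7-points: {(0, 1), (0, 3), (0, 5), (1, 0), (2, 1), (4, 5)}; count = 6.

For each of the 49 pairs (x, y) ∈ F_7², evaluate f(x, y) mod 7. Record the zeros.
  x = 0: [0↦6, 1↦0, 2↦3, 3↦0, 4↦4, 5↦0, 6↦1]  zeros at y ∈ {1, 3, 5}
  x = 1: [0↦0, 1↦3, 2↦6, 3↦1, 4↦1, 5↦5, 6↦5]  zeros at y ∈ {0}
  x = 2: [0↦6, 1↦0, 2↦6, 3↦2, 4↦1, 5↦2, 6↦4]  zeros at y ∈ {1}
  x = 3: [0↦3, 1↦5, 2↦3, 3↦3, 4↦4, 5↦5, 6↦5]  zeros at y ∈ ∅
  x = 4: [0↦5, 1↦4, 2↦4, 3↦4, 4↦3, 5↦0, 6↦1]  zeros at y ∈ {5}
  x = 5: [0↦5, 1↦4, 2↦2, 3↦5, 4↦5, 5↦1, 6↦6]  zeros at y ∈ ∅
  x = 6: [0↦3, 1↦5, 2↦4, 3↦6, 4↦3, 5↦1, 6↦6]  zeros at y ∈ ∅
Collecting zeros: affine points = {(0, 1), (0, 3), (0, 5), (1, 0), (2, 1), (4, 5)}.
Total count |C(F_7)_aff| = 6.


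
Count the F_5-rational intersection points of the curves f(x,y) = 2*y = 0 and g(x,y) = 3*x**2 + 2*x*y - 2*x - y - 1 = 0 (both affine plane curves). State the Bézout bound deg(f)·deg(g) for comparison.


Common zeros: {(1, 0), (3, 0)}; count = 2; Bézout bound = 2.

deg(f) = 1, deg(g) = 2, so Bézout bound = 2.
Scan x ∈ F_5. For each x, list the y ∈ F_5 with f(x, y) ≡ 0 and those with g(x, y) ≡ 0 (mod 5); the common zeros in that column are the intersection.
  x = 0: f ≡ 0 at y ∈ {0}; g ≡ 0 at y ∈ {4}; common: ∅.
  x = 1: f ≡ 0 at y ∈ {0}; g ≡ 0 at y ∈ {0}; common: {0}.
  x = 2: f ≡ 0 at y ∈ {0}; g ≡ 0 at y ∈ {1}; common: ∅.
  x = 3: f ≡ 0 at y ∈ {0}; g ≡ 0 at y ∈ {0, 1, 2, 3, 4}; common: {0}.
  x = 4: f ≡ 0 at y ∈ {0}; g ≡ 0 at y ∈ {3}; common: ∅.
Collecting: common zeros = {(1, 0), (3, 0)}, so the count is 2.
Comparison with the Bézout bound: 2 ≤ 2 = deg(f)·deg(g), as expected for curves with no common component (the bound is attained).


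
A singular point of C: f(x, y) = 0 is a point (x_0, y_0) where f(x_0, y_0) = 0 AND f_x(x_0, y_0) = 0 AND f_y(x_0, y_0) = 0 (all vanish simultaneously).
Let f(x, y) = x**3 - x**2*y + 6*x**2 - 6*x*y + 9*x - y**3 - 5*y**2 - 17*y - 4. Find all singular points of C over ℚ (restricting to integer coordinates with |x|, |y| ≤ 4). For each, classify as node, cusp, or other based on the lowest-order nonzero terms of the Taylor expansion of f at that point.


Singular points: {(-3, -2)}; classification: node.

Compute partial derivatives:
  f_x = 3*x**2 - 2*x*y + 12*x - 6*y + 9.
  f_y = -x**2 - 6*x - 3*y**2 - 10*y - 17.
Scan x_0 ∈ {−4, ..., 4}. For each x_0, f_y(x_0, y) is a polynomial in y; find its integer roots y ∈ {−4, ..., 4}, then test f_x and f at those candidates.
  x = -4: f_y(-4, y) = -3*y**2 - 10*y - 9; no integer root y with |y| ≤ 4.
  x = -3: f_y(-3, y) = -3*y**2 - 10*y - 8; vanishes at y ∈ {-2}. (-3, -2): f_x = 0, f = 0 — SINGULAR.
  x = -2: f_y(-2, y) = -3*y**2 - 10*y - 9; no integer root y with |y| ≤ 4.
  x = -1: f_y(-1, y) = -3*y**2 - 10*y - 12; no integer root y with |y| ≤ 4.
  x = 0: f_y(0, y) = -3*y**2 - 10*y - 17; no integer root y with |y| ≤ 4.
  x = 1: f_y(1, y) = -3*y**2 - 10*y - 24; no integer root y with |y| ≤ 4.
  x = 2: f_y(2, y) = -3*y**2 - 10*y - 33; no integer root y with |y| ≤ 4.
  x = 3: f_y(3, y) = -3*y**2 - 10*y - 44; no integer root y with |y| ≤ 4.
  x = 4: f_y(4, y) = -3*y**2 - 10*y - 57; no integer root y with |y| ≤ 4.
Only singular point on the grid: (-3, -2).
Classify: substitute x = -3 + u, y = -2 + v and expand: f = u**3 - u**2*v - u**2 - v**3 + v**2.
No constant or linear terms (consistent with a singular point). Quadratic part: -u**2 + v**2. Cubic part: u**3 - u**2*v - v**3.
The quadratic part v**2 - u**2 = (v − u)(v + u) splits into two distinct linear factors, so there are two distinct tangent lines y − -2 = ±(x − -3) — this is a node (ordinary double point).
Classification: node.
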